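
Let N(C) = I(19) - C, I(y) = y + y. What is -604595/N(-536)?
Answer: -604595/574 ≈ -1053.3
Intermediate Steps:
I(y) = 2*y
N(C) = 38 - C (N(C) = 2*19 - C = 38 - C)
-604595/N(-536) = -604595/(38 - 1*(-536)) = -604595/(38 + 536) = -604595/574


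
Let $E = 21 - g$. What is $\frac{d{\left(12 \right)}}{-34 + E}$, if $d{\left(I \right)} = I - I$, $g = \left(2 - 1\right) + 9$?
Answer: $0$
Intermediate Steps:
$g = 10$ ($g = 1 + 9 = 10$)
$d{\left(I \right)} = 0$
$E = 11$ ($E = 21 - 10 = 11$)
$\frac{d{\left(12 \right)}}{-34 + E} = \frac{1}{-34 + 11} \cdot 0 = \frac{1}{-23} \cdot 0 = \left(- \frac{1}{23}\right) 0 = 0$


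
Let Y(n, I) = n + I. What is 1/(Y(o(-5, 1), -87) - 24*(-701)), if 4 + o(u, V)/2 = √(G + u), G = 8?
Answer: 16729/279859429 - 2*√3/279859429 ≈ 5.9764e-5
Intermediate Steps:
o(u, V) = -8 + 2*√(8 + u)
Y(n, I) = I + n
1/(Y(o(-5, 1), -87) - 24*(-701)) = 1/((-87 + (-8 + 2*√(8 - 5))) - 24*(-701)) = 1/((-87 + (-8 + 2*√3)) + 16824) = 1/((-95 + 2*√3) + 16824) = 1/(16729 + 2*√3)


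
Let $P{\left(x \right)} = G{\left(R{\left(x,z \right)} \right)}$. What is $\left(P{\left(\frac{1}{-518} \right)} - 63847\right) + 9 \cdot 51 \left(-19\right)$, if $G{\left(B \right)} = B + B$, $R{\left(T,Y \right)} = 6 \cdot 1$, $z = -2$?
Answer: $-72556$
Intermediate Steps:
$R{\left(T,Y \right)} = 6$
$G{\left(B \right)} = 2 B$
$P{\left(x \right)} = 12$ ($P{\left(x \right)} = 2 \cdot 6 = 12$)
$\left(P{\left(\frac{1}{-518} \right)} - 63847\right) + 9 \cdot 51 \left(-19\right) = \left(12 - 63847\right) + 9 \cdot 51 \left(-19\right) = -63835 + 459 \left(-19\right) = -63835 - 8721 = -72556$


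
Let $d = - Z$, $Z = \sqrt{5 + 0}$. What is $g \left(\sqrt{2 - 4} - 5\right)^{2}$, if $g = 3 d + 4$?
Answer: $\left(5 - i \sqrt{2}\right)^{2} \left(4 - 3 \sqrt{5}\right) \approx -62.289 + 38.3 i$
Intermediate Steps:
$Z = \sqrt{5} \approx 2.2361$
$d = - \sqrt{5} \approx -2.2361$
$g = 4 - 3 \sqrt{5}$ ($g = 3 \left(- \sqrt{5}\right) + 4 = - 3 \sqrt{5} + 4 = 4 - 3 \sqrt{5} \approx -2.7082$)
$g \left(\sqrt{2 - 4} - 5\right)^{2} = \left(4 - 3 \sqrt{5}\right) \left(\sqrt{2 - 4} - 5\right)^{2} = \left(4 - 3 \sqrt{5}\right) \left(\sqrt{-2} - 5\right)^{2} = \left(4 - 3 \sqrt{5}\right) \left(i \sqrt{2} - 5\right)^{2} = \left(4 - 3 \sqrt{5}\right) \left(-5 + i \sqrt{2}\right)^{2} = \left(-5 + i \sqrt{2}\right)^{2} \left(4 - 3 \sqrt{5}\right)$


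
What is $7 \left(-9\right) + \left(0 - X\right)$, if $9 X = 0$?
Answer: $-63$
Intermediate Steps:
$X = 0$ ($X = \frac{1}{9} \cdot 0 = 0$)
$7 \left(-9\right) + \left(0 - X\right) = 7 \left(-9\right) + \left(0 - 0\right) = -63 + \left(0 + 0\right) = -63 + 0 = -63$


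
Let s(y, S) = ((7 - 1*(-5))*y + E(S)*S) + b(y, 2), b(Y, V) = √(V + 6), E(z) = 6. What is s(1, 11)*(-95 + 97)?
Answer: 156 + 4*√2 ≈ 161.66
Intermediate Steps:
b(Y, V) = √(6 + V)
s(y, S) = 2*√2 + 6*S + 12*y (s(y, S) = ((7 - 1*(-5))*y + 6*S) + √(6 + 2) = ((7 + 5)*y + 6*S) + √8 = (12*y + 6*S) + 2*√2 = (6*S + 12*y) + 2*√2 = 2*√2 + 6*S + 12*y)
s(1, 11)*(-95 + 97) = (2*√2 + 6*11 + 12*1)*(-95 + 97) = (2*√2 + 66 + 12)*2 = (78 + 2*√2)*2 = 156 + 4*√2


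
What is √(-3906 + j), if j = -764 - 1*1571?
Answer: 79*I ≈ 79.0*I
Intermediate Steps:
j = -2335 (j = -764 - 1571 = -2335)
√(-3906 + j) = √(-3906 - 2335) = √(-6241) = 79*I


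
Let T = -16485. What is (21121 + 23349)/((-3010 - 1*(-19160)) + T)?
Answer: -8894/67 ≈ -132.75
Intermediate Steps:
(21121 + 23349)/((-3010 - 1*(-19160)) + T) = (21121 + 23349)/((-3010 - 1*(-19160)) - 16485) = 44470/((-3010 + 19160) - 16485) = 44470/(16150 - 16485) = 44470/(-335) = 44470*(-1/335) = -8894/67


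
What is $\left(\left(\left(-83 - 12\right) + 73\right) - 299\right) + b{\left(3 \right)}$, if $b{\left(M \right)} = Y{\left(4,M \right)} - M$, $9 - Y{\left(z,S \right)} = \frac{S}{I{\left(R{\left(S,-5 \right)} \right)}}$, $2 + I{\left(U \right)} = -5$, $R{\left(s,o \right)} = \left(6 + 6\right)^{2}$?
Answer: $- \frac{2202}{7} \approx -314.57$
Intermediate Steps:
$R{\left(s,o \right)} = 144$ ($R{\left(s,o \right)} = 12^{2} = 144$)
$I{\left(U \right)} = -7$ ($I{\left(U \right)} = -2 - 5 = -7$)
$Y{\left(z,S \right)} = 9 + \frac{S}{7}$ ($Y{\left(z,S \right)} = 9 - \frac{S}{-7} = 9 - S \left(- \frac{1}{7}\right) = 9 - - \frac{S}{7} = 9 + \frac{S}{7}$)
$b{\left(M \right)} = 9 - \frac{6 M}{7}$ ($b{\left(M \right)} = \left(9 + \frac{M}{7}\right) - M = 9 - \frac{6 M}{7}$)
$\left(\left(\left(-83 - 12\right) + 73\right) - 299\right) + b{\left(3 \right)} = \left(\left(\left(-83 - 12\right) + 73\right) - 299\right) + \left(9 - \frac{18}{7}\right) = \left(\left(-95 + 73\right) - 299\right) + \left(9 - \frac{18}{7}\right) = \left(-22 - 299\right) + \frac{45}{7} = -321 + \frac{45}{7} = - \frac{2202}{7}$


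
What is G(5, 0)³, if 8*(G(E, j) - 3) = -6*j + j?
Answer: 27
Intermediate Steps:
G(E, j) = 3 - 5*j/8 (G(E, j) = 3 + (-6*j + j)/8 = 3 + (-5*j)/8 = 3 - 5*j/8)
G(5, 0)³ = (3 - 5/8*0)³ = (3 + 0)³ = 3³ = 27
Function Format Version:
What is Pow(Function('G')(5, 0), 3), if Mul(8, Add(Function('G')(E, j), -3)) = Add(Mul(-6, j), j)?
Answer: 27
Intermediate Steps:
Function('G')(E, j) = Add(3, Mul(Rational(-5, 8), j)) (Function('G')(E, j) = Add(3, Mul(Rational(1, 8), Add(Mul(-6, j), j))) = Add(3, Mul(Rational(1, 8), Mul(-5, j))) = Add(3, Mul(Rational(-5, 8), j)))
Pow(Function('G')(5, 0), 3) = Pow(Add(3, Mul(Rational(-5, 8), 0)), 3) = Pow(Add(3, 0), 3) = Pow(3, 3) = 27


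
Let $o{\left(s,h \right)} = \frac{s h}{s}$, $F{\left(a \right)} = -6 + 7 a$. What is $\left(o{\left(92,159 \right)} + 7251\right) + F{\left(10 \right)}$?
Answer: $7474$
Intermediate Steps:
$o{\left(s,h \right)} = h$ ($o{\left(s,h \right)} = \frac{h s}{s} = h$)
$\left(o{\left(92,159 \right)} + 7251\right) + F{\left(10 \right)} = \left(159 + 7251\right) + \left(-6 + 7 \cdot 10\right) = 7410 + \left(-6 + 70\right) = 7410 + 64 = 7474$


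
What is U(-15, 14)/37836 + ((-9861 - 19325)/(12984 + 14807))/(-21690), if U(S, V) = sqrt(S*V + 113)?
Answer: 14593/301393395 + I*sqrt(97)/37836 ≈ 4.8418e-5 + 0.0002603*I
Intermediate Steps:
U(S, V) = sqrt(113 + S*V)
U(-15, 14)/37836 + ((-9861 - 19325)/(12984 + 14807))/(-21690) = sqrt(113 - 15*14)/37836 + ((-9861 - 19325)/(12984 + 14807))/(-21690) = sqrt(113 - 210)*(1/37836) - 29186/27791*(-1/21690) = sqrt(-97)*(1/37836) - 29186*1/27791*(-1/21690) = (I*sqrt(97))*(1/37836) - 29186/27791*(-1/21690) = I*sqrt(97)/37836 + 14593/301393395 = 14593/301393395 + I*sqrt(97)/37836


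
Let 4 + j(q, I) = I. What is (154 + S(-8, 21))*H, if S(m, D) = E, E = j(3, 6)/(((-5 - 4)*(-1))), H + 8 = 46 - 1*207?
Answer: -234572/9 ≈ -26064.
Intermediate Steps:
H = -169 (H = -8 + (46 - 1*207) = -8 + (46 - 207) = -8 - 161 = -169)
j(q, I) = -4 + I
E = 2/9 (E = (-4 + 6)/(((-5 - 4)*(-1))) = 2/((-9*(-1))) = 2/9 ≈ 0.22222)
S(m, D) = 2/9
(154 + S(-8, 21))*H = (154 + 2/9)*(-169) = (1388/9)*(-169) = -234572/9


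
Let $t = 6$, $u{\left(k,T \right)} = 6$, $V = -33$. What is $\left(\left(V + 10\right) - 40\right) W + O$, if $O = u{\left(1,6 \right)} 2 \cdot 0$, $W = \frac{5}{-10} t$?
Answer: $189$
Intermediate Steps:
$W = -3$ ($W = \frac{5}{-10} \cdot 6 = 5 \left(- \frac{1}{10}\right) 6 = \left(- \frac{1}{2}\right) 6 = -3$)
$O = 0$ ($O = 6 \cdot 2 \cdot 0 = 12 \cdot 0 = 0$)
$\left(\left(V + 10\right) - 40\right) W + O = \left(\left(-33 + 10\right) - 40\right) \left(-3\right) + 0 = \left(-23 - 40\right) \left(-3\right) + 0 = \left(-63\right) \left(-3\right) + 0 = 189 + 0 = 189$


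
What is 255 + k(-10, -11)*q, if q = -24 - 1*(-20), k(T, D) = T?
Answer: 295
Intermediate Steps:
q = -4 (q = -24 + 20 = -4)
255 + k(-10, -11)*q = 255 - 10*(-4) = 255 + 40 = 295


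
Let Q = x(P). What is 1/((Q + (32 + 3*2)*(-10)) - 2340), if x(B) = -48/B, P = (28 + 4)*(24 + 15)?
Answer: -26/70721 ≈ -0.00036764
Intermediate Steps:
P = 1248 (P = 32*39 = 1248)
Q = -1/26 (Q = -48/1248 = -48*1/1248 = -1/26 ≈ -0.038462)
1/((Q + (32 + 3*2)*(-10)) - 2340) = 1/((-1/26 + (32 + 3*2)*(-10)) - 2340) = 1/((-1/26 + (32 + 6)*(-10)) - 2340) = 1/((-1/26 + 38*(-10)) - 2340) = 1/((-1/26 - 380) - 2340) = 1/(-9881/26 - 2340) = 1/(-70721/26) = -26/70721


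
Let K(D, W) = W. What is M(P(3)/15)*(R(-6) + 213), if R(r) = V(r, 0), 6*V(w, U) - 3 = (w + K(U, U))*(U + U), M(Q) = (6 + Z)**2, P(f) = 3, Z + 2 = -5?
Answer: 427/2 ≈ 213.50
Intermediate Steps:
Z = -7 (Z = -2 - 5 = -7)
M(Q) = 1 (M(Q) = (6 - 7)**2 = (-1)**2 = 1)
V(w, U) = 1/2 + U*(U + w)/3 (V(w, U) = 1/2 + ((w + U)*(U + U))/6 = 1/2 + ((U + w)*(2*U))/6 = 1/2 + (2*U*(U + w))/6 = 1/2 + U*(U + w)/3)
R(r) = 1/2 (R(r) = 1/2 + (1/3)*0**2 + (1/3)*0*r = 1/2 + (1/3)*0 + 0 = 1/2 + 0 + 0 = 1/2)
M(P(3)/15)*(R(-6) + 213) = 1*(1/2 + 213) = 1*(427/2) = 427/2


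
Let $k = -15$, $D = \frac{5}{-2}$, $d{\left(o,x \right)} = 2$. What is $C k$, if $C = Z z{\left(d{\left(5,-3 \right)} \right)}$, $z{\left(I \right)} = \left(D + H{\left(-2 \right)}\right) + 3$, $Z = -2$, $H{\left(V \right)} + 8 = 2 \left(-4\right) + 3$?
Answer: $-375$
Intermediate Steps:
$D = - \frac{5}{2}$ ($D = 5 \left(- \frac{1}{2}\right) = - \frac{5}{2} \approx -2.5$)
$H{\left(V \right)} = -13$ ($H{\left(V \right)} = -8 + \left(2 \left(-4\right) + 3\right) = -8 + \left(-8 + 3\right) = -8 - 5 = -13$)
$z{\left(I \right)} = - \frac{25}{2}$ ($z{\left(I \right)} = \left(- \frac{5}{2} - 13\right) + 3 = - \frac{31}{2} + 3 = - \frac{25}{2}$)
$C = 25$ ($C = \left(-2\right) \left(- \frac{25}{2}\right) = 25$)
$C k = 25 \left(-15\right) = -375$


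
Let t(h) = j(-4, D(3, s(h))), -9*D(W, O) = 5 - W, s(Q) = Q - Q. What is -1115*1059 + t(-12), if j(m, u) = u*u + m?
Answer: -95643905/81 ≈ -1.1808e+6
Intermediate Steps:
s(Q) = 0
D(W, O) = -5/9 + W/9 (D(W, O) = -(5 - W)/9 = -5/9 + W/9)
j(m, u) = m + u**2 (j(m, u) = u**2 + m = m + u**2)
t(h) = -320/81 (t(h) = -4 + (-5/9 + (1/9)*3)**2 = -4 + (-5/9 + 1/3)**2 = -4 + (-2/9)**2 = -4 + 4/81 = -320/81)
-1115*1059 + t(-12) = -1115*1059 - 320/81 = -1180785 - 320/81 = -95643905/81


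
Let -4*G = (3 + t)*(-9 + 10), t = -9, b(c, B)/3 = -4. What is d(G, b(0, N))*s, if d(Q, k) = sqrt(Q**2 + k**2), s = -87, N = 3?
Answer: -261*sqrt(65)/2 ≈ -1052.1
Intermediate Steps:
b(c, B) = -12 (b(c, B) = 3*(-4) = -12)
G = 3/2 (G = -(3 - 9)*(-9 + 10)/4 = -(-3)/2 = -1/4*(-6) = 3/2 ≈ 1.5000)
d(G, b(0, N))*s = sqrt((3/2)**2 + (-12)**2)*(-87) = sqrt(9/4 + 144)*(-87) = sqrt(585/4)*(-87) = (3*sqrt(65)/2)*(-87) = -261*sqrt(65)/2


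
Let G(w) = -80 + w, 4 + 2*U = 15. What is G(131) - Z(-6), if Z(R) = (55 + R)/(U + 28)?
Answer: 3319/67 ≈ 49.537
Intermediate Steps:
U = 11/2 (U = -2 + (½)*15 = -2 + 15/2 = 11/2 ≈ 5.5000)
Z(R) = 110/67 + 2*R/67 (Z(R) = (55 + R)/(11/2 + 28) = (55 + R)/(67/2) = (55 + R)*(2/67) = 110/67 + 2*R/67)
G(131) - Z(-6) = (-80 + 131) - (110/67 + (2/67)*(-6)) = 51 - (110/67 - 12/67) = 51 - 1*98/67 = 51 - 98/67 = 3319/67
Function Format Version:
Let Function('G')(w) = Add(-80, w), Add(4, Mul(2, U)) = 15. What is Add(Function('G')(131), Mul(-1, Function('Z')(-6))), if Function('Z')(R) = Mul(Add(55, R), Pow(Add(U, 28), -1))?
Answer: Rational(3319, 67) ≈ 49.537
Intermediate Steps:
U = Rational(11, 2) (U = Add(-2, Mul(Rational(1, 2), 15)) = Add(-2, Rational(15, 2)) = Rational(11, 2) ≈ 5.5000)
Function('Z')(R) = Add(Rational(110, 67), Mul(Rational(2, 67), R)) (Function('Z')(R) = Mul(Add(55, R), Pow(Add(Rational(11, 2), 28), -1)) = Mul(Add(55, R), Pow(Rational(67, 2), -1)) = Mul(Add(55, R), Rational(2, 67)) = Add(Rational(110, 67), Mul(Rational(2, 67), R)))
Add(Function('G')(131), Mul(-1, Function('Z')(-6))) = Add(Add(-80, 131), Mul(-1, Add(Rational(110, 67), Mul(Rational(2, 67), -6)))) = Add(51, Mul(-1, Add(Rational(110, 67), Rational(-12, 67)))) = Add(51, Mul(-1, Rational(98, 67))) = Add(51, Rational(-98, 67)) = Rational(3319, 67)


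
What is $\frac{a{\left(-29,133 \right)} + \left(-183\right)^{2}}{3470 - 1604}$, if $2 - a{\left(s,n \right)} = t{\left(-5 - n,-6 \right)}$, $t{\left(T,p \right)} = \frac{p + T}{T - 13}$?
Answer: $\frac{5056997}{281766} \approx 17.948$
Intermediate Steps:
$t{\left(T,p \right)} = \frac{T + p}{-13 + T}$
$a{\left(s,n \right)} = 2 - \frac{-11 - n}{-18 - n}$ ($a{\left(s,n \right)} = 2 - \frac{\left(-5 - n\right) - 6}{-13 - \left(5 + n\right)} = 2 - \frac{-11 - n}{-18 - n}$)
$\frac{a{\left(-29,133 \right)} + \left(-183\right)^{2}}{3470 - 1604} = \frac{\frac{25 + 133}{18 + 133} + \left(-183\right)^{2}}{3470 - 1604} = \frac{\frac{1}{151} \cdot 158 + 33489}{3470 + \left(-7613 + 6009\right)} = \frac{\frac{1}{151} \cdot 158 + 33489}{3470 - 1604} = \frac{\frac{158}{151} + 33489}{1866} = \frac{5056997}{151} \cdot \frac{1}{1866} = \frac{5056997}{281766}$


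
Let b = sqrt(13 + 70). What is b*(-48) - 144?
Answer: -144 - 48*sqrt(83) ≈ -581.30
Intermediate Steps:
b = sqrt(83) ≈ 9.1104
b*(-48) - 144 = sqrt(83)*(-48) - 144 = -48*sqrt(83) - 144 = -144 - 48*sqrt(83)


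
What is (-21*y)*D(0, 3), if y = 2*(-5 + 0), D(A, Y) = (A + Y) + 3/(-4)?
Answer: 945/2 ≈ 472.50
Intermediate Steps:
D(A, Y) = -¾ + A + Y (D(A, Y) = (A + Y) + 3*(-¼) = (A + Y) - ¾ = -¾ + A + Y)
y = -10 (y = 2*(-5) = -10)
(-21*y)*D(0, 3) = (-21*(-10))*(-¾ + 0 + 3) = 210*(9/4) = 945/2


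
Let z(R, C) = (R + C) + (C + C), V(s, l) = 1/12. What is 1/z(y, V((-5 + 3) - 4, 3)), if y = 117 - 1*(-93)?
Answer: 4/841 ≈ 0.0047562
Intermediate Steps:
y = 210 (y = 117 + 93 = 210)
V(s, l) = 1/12
z(R, C) = R + 3*C (z(R, C) = (C + R) + 2*C = R + 3*C)
1/z(y, V((-5 + 3) - 4, 3)) = 1/(210 + 3*(1/12)) = 1/(210 + 1/4) = 1/(841/4) = 4/841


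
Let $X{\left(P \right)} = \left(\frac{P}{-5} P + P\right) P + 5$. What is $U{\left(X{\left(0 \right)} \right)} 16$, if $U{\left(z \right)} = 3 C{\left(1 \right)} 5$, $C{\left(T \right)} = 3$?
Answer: $720$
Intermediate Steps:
$X{\left(P \right)} = 5 + P \left(P - \frac{P^{2}}{5}\right)$ ($X{\left(P \right)} = \left(P \left(- \frac{1}{5}\right) P + P\right) P + 5 = \left(- \frac{P}{5} P + P\right) P + 5 = \left(- \frac{P^{2}}{5} + P\right) P + 5 = \left(P - \frac{P^{2}}{5}\right) P + 5 = P \left(P - \frac{P^{2}}{5}\right) + 5 = 5 + P \left(P - \frac{P^{2}}{5}\right)$)
$U{\left(z \right)} = 45$ ($U{\left(z \right)} = 3 \cdot 3 \cdot 5 = 9 \cdot 5 = 45$)
$U{\left(X{\left(0 \right)} \right)} 16 = 45 \cdot 16 = 720$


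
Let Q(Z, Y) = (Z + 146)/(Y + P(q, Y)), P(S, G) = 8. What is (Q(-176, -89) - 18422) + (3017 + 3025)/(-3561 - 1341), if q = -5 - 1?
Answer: -21388943/1161 ≈ -18423.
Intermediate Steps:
q = -6
Q(Z, Y) = (146 + Z)/(8 + Y) (Q(Z, Y) = (Z + 146)/(Y + 8) = (146 + Z)/(8 + Y))
(Q(-176, -89) - 18422) + (3017 + 3025)/(-3561 - 1341) = ((146 - 176)/(8 - 89) - 18422) + (3017 + 3025)/(-3561 - 1341) = (-30/(-81) - 18422) + 6042/(-4902) = (-1/81*(-30) - 18422) + 6042*(-1/4902) = (10/27 - 18422) - 53/43 = -497384/27 - 53/43 = -21388943/1161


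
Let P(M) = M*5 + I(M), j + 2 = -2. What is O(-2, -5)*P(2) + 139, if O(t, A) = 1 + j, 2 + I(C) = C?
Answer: 109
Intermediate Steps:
j = -4 (j = -2 - 2 = -4)
I(C) = -2 + C
P(M) = -2 + 6*M (P(M) = M*5 + (-2 + M) = 5*M + (-2 + M) = -2 + 6*M)
O(t, A) = -3 (O(t, A) = 1 - 4 = -3)
O(-2, -5)*P(2) + 139 = -3*(-2 + 6*2) + 139 = -3*(-2 + 12) + 139 = -3*10 + 139 = -30 + 139 = 109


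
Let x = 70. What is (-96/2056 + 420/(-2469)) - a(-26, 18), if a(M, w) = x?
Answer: -14851626/211511 ≈ -70.217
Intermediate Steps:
a(M, w) = 70
(-96/2056 + 420/(-2469)) - a(-26, 18) = (-96/2056 + 420/(-2469)) - 1*70 = (-96*1/2056 + 420*(-1/2469)) - 70 = (-12/257 - 140/823) - 70 = -45856/211511 - 70 = -14851626/211511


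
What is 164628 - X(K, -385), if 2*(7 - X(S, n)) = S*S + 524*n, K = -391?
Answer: 280383/2 ≈ 1.4019e+5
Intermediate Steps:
X(S, n) = 7 - 262*n - S²/2 (X(S, n) = 7 - (S*S + 524*n)/2 = 7 - (S² + 524*n)/2 = 7 + (-262*n - S²/2) = 7 - 262*n - S²/2)
164628 - X(K, -385) = 164628 - (7 - 262*(-385) - ½*(-391)²) = 164628 - (7 + 100870 - ½*152881) = 164628 - (7 + 100870 - 152881/2) = 164628 - 1*48873/2 = 164628 - 48873/2 = 280383/2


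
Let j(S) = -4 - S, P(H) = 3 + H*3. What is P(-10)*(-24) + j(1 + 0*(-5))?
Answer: 643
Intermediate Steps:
P(H) = 3 + 3*H
P(-10)*(-24) + j(1 + 0*(-5)) = (3 + 3*(-10))*(-24) + (-4 - (1 + 0*(-5))) = (3 - 30)*(-24) + (-4 - (1 + 0)) = -27*(-24) + (-4 - 1*1) = 648 + (-4 - 1) = 648 - 5 = 643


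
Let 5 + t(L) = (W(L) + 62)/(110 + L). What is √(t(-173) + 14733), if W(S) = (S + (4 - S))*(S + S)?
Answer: √6504302/21 ≈ 121.45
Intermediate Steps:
W(S) = 8*S (W(S) = 4*(2*S) = 8*S)
t(L) = -5 + (62 + 8*L)/(110 + L) (t(L) = -5 + (8*L + 62)/(110 + L) = -5 + (62 + 8*L)/(110 + L))
√(t(-173) + 14733) = √((-488 + 3*(-173))/(110 - 173) + 14733) = √((-488 - 519)/(-63) + 14733) = √(-1/63*(-1007) + 14733) = √(1007/63 + 14733) = √(929186/63) = √6504302/21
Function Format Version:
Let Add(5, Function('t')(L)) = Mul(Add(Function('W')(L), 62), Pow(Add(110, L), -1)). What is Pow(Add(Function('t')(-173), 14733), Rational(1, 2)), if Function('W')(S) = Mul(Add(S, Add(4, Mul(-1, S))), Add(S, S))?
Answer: Mul(Rational(1, 21), Pow(6504302, Rational(1, 2))) ≈ 121.45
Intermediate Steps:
Function('W')(S) = Mul(8, S) (Function('W')(S) = Mul(4, Mul(2, S)) = Mul(8, S))
Function('t')(L) = Add(-5, Mul(Pow(Add(110, L), -1), Add(62, Mul(8, L)))) (Function('t')(L) = Add(-5, Mul(Add(Mul(8, L), 62), Pow(Add(110, L), -1))) = Add(-5, Mul(Add(62, Mul(8, L)), Pow(Add(110, L), -1))) = Add(-5, Mul(Pow(Add(110, L), -1), Add(62, Mul(8, L)))))
Pow(Add(Function('t')(-173), 14733), Rational(1, 2)) = Pow(Add(Mul(Pow(Add(110, -173), -1), Add(-488, Mul(3, -173))), 14733), Rational(1, 2)) = Pow(Add(Mul(Pow(-63, -1), Add(-488, -519)), 14733), Rational(1, 2)) = Pow(Add(Mul(Rational(-1, 63), -1007), 14733), Rational(1, 2)) = Pow(Add(Rational(1007, 63), 14733), Rational(1, 2)) = Pow(Rational(929186, 63), Rational(1, 2)) = Mul(Rational(1, 21), Pow(6504302, Rational(1, 2)))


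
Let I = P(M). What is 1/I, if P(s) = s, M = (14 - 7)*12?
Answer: 1/84 ≈ 0.011905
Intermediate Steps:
M = 84 (M = 7*12 = 84)
I = 84
1/I = 1/84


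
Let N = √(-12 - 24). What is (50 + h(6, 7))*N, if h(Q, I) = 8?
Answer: 348*I ≈ 348.0*I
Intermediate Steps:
N = 6*I (N = √(-36) = 6*I ≈ 6.0*I)
(50 + h(6, 7))*N = (50 + 8)*(6*I) = 58*(6*I) = 348*I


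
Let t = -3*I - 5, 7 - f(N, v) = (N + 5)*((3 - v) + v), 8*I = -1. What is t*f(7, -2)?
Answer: 1073/8 ≈ 134.13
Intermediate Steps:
I = -⅛ (I = (⅛)*(-1) = -⅛ ≈ -0.12500)
f(N, v) = -8 - 3*N (f(N, v) = 7 - (N + 5)*((3 - v) + v) = 7 - (5 + N)*3 = 7 - (15 + 3*N) = 7 + (-15 - 3*N) = -8 - 3*N)
t = -37/8 (t = -3*(-⅛) - 5 = 3/8 - 5 = -37/8 ≈ -4.6250)
t*f(7, -2) = -37*(-8 - 3*7)/8 = -37*(-8 - 21)/8 = -37/8*(-29) = 1073/8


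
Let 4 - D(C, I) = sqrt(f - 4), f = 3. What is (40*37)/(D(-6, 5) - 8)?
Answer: -5920/17 + 1480*I/17 ≈ -348.24 + 87.059*I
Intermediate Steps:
D(C, I) = 4 - I (D(C, I) = 4 - sqrt(3 - 4) = 4 - sqrt(-1) = 4 - I)
(40*37)/(D(-6, 5) - 8) = (40*37)/((4 - I) - 8) = 1480/(-4 - I) = 1480*((-4 + I)/17) = 1480*(-4 + I)/17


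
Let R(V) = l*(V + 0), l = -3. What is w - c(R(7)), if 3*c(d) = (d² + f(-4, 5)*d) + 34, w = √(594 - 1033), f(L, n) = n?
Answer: -370/3 + I*√439 ≈ -123.33 + 20.952*I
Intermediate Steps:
R(V) = -3*V (R(V) = -3*(V + 0) = -3*V)
w = I*√439 (w = √(-439) = I*√439 ≈ 20.952*I)
c(d) = 34/3 + d²/3 + 5*d/3 (c(d) = ((d² + 5*d) + 34)/3 = (34 + d² + 5*d)/3 = 34/3 + d²/3 + 5*d/3)
w - c(R(7)) = I*√439 - (34/3 + (-3*7)²/3 + 5*(-3*7)/3) = I*√439 - (34/3 + (⅓)*(-21)² + (5/3)*(-21)) = I*√439 - (34/3 + (⅓)*441 - 35) = I*√439 - (34/3 + 147 - 35) = I*√439 - 1*370/3 = I*√439 - 370/3 = -370/3 + I*√439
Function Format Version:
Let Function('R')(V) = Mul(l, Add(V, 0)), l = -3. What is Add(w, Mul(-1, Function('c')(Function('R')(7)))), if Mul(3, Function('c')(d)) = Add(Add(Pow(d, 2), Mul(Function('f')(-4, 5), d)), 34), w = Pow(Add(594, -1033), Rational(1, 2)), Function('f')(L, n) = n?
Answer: Add(Rational(-370, 3), Mul(I, Pow(439, Rational(1, 2)))) ≈ Add(-123.33, Mul(20.952, I))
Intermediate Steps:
Function('R')(V) = Mul(-3, V) (Function('R')(V) = Mul(-3, Add(V, 0)) = Mul(-3, V))
w = Mul(I, Pow(439, Rational(1, 2))) (w = Pow(-439, Rational(1, 2)) = Mul(I, Pow(439, Rational(1, 2))) ≈ Mul(20.952, I))
Function('c')(d) = Add(Rational(34, 3), Mul(Rational(1, 3), Pow(d, 2)), Mul(Rational(5, 3), d)) (Function('c')(d) = Mul(Rational(1, 3), Add(Add(Pow(d, 2), Mul(5, d)), 34)) = Mul(Rational(1, 3), Add(34, Pow(d, 2), Mul(5, d))) = Add(Rational(34, 3), Mul(Rational(1, 3), Pow(d, 2)), Mul(Rational(5, 3), d)))
Add(w, Mul(-1, Function('c')(Function('R')(7)))) = Add(Mul(I, Pow(439, Rational(1, 2))), Mul(-1, Add(Rational(34, 3), Mul(Rational(1, 3), Pow(Mul(-3, 7), 2)), Mul(Rational(5, 3), Mul(-3, 7))))) = Add(Mul(I, Pow(439, Rational(1, 2))), Mul(-1, Add(Rational(34, 3), Mul(Rational(1, 3), Pow(-21, 2)), Mul(Rational(5, 3), -21)))) = Add(Mul(I, Pow(439, Rational(1, 2))), Mul(-1, Add(Rational(34, 3), Mul(Rational(1, 3), 441), -35))) = Add(Mul(I, Pow(439, Rational(1, 2))), Mul(-1, Add(Rational(34, 3), 147, -35))) = Add(Mul(I, Pow(439, Rational(1, 2))), Mul(-1, Rational(370, 3))) = Add(Mul(I, Pow(439, Rational(1, 2))), Rational(-370, 3)) = Add(Rational(-370, 3), Mul(I, Pow(439, Rational(1, 2))))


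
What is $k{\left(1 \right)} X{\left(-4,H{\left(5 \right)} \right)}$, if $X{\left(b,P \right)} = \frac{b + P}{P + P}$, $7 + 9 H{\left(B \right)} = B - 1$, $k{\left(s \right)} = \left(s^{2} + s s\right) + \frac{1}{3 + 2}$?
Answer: $\frac{143}{10} \approx 14.3$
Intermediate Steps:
$k{\left(s \right)} = \frac{1}{5} + 2 s^{2}$ ($k{\left(s \right)} = \left(s^{2} + s^{2}\right) + \frac{1}{5} = 2 s^{2} + \frac{1}{5} = \frac{1}{5} + 2 s^{2}$)
$H{\left(B \right)} = - \frac{8}{9} + \frac{B}{9}$ ($H{\left(B \right)} = - \frac{7}{9} + \frac{B - 1}{9} = - \frac{7}{9} + \frac{-1 + B}{9} = - \frac{7}{9} + \left(- \frac{1}{9} + \frac{B}{9}\right) = - \frac{8}{9} + \frac{B}{9}$)
$X{\left(b,P \right)} = \frac{P + b}{2 P}$
$k{\left(1 \right)} X{\left(-4,H{\left(5 \right)} \right)} = \left(\frac{1}{5} + 2 \cdot 1^{2}\right) \frac{\left(- \frac{8}{9} + \frac{1}{9} \cdot 5\right) - 4}{2 \left(- \frac{8}{9} + \frac{1}{9} \cdot 5\right)} = \left(\frac{1}{5} + 2 \cdot 1\right) \frac{\left(- \frac{8}{9} + \frac{5}{9}\right) - 4}{2 \left(- \frac{8}{9} + \frac{5}{9}\right)} = \left(\frac{1}{5} + 2\right) \frac{- \frac{1}{3} - 4}{2 \left(- \frac{1}{3}\right)} = \frac{11 \cdot \frac{1}{2} \left(-3\right) \left(- \frac{13}{3}\right)}{5} = \frac{11}{5} \cdot \frac{13}{2} = \frac{143}{10}$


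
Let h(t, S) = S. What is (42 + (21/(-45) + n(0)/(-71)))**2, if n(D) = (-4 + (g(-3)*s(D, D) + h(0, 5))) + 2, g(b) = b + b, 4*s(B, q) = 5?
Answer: 7850137201/4536900 ≈ 1730.3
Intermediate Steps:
s(B, q) = 5/4 (s(B, q) = (1/4)*5 = 5/4)
g(b) = 2*b
n(D) = -9/2 (n(D) = (-4 + ((2*(-3))*(5/4) + 5)) + 2 = (-4 + (-6*5/4 + 5)) + 2 = (-4 + (-15/2 + 5)) + 2 = (-4 - 5/2) + 2 = -13/2 + 2 = -9/2)
(42 + (21/(-45) + n(0)/(-71)))**2 = (42 + (21/(-45) - 9/2/(-71)))**2 = (42 + (21*(-1/45) - 9/2*(-1/71)))**2 = (42 + (-7/15 + 9/142))**2 = (42 - 859/2130)**2 = (88601/2130)**2 = 7850137201/4536900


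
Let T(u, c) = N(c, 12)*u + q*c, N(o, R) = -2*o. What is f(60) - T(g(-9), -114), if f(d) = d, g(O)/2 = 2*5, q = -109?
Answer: -16926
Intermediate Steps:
g(O) = 20 (g(O) = 2*(2*5) = 2*10 = 20)
T(u, c) = -109*c - 2*c*u (T(u, c) = (-2*c)*u - 109*c = -2*c*u - 109*c = -109*c - 2*c*u)
f(60) - T(g(-9), -114) = 60 - (-114)*(-109 - 2*20) = 60 - (-114)*(-109 - 40) = 60 - (-114)*(-149) = 60 - 1*16986 = 60 - 16986 = -16926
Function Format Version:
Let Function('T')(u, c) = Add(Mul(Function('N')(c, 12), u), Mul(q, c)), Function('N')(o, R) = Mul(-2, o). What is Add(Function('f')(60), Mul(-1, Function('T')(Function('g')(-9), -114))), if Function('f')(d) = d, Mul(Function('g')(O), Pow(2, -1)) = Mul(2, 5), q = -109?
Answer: -16926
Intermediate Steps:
Function('g')(O) = 20 (Function('g')(O) = Mul(2, Mul(2, 5)) = Mul(2, 10) = 20)
Function('T')(u, c) = Add(Mul(-109, c), Mul(-2, c, u)) (Function('T')(u, c) = Add(Mul(Mul(-2, c), u), Mul(-109, c)) = Add(Mul(-2, c, u), Mul(-109, c)) = Add(Mul(-109, c), Mul(-2, c, u)))
Add(Function('f')(60), Mul(-1, Function('T')(Function('g')(-9), -114))) = Add(60, Mul(-1, Mul(-114, Add(-109, Mul(-2, 20))))) = Add(60, Mul(-1, Mul(-114, Add(-109, -40)))) = Add(60, Mul(-1, Mul(-114, -149))) = Add(60, Mul(-1, 16986)) = Add(60, -16986) = -16926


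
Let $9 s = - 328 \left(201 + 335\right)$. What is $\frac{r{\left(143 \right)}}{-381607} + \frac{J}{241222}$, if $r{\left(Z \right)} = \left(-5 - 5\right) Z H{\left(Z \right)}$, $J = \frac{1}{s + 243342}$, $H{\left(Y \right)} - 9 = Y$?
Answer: $\frac{105612232682072863}{185417589601569580} \approx 0.56959$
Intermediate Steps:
$H{\left(Y \right)} = 9 + Y$
$s = - \frac{175808}{9}$ ($s = \frac{\left(-328\right) \left(201 + 335\right)}{9} = \frac{\left(-328\right) 536}{9} = \frac{1}{9} \left(-175808\right) = - \frac{175808}{9} \approx -19534.0$)
$J = \frac{9}{2014270}$ ($J = \frac{1}{- \frac{175808}{9} + 243342} = \frac{1}{\frac{2014270}{9}} = \frac{9}{2014270} \approx 4.4681 \cdot 10^{-6}$)
$r{\left(Z \right)} = - 10 Z \left(9 + Z\right)$ ($r{\left(Z \right)} = \left(-5 - 5\right) Z \left(9 + Z\right) = - 10 Z \left(9 + Z\right)$)
$\frac{r{\left(143 \right)}}{-381607} + \frac{J}{241222} = \frac{\left(-10\right) 143 \left(9 + 143\right)}{-381607} + \frac{9}{2014270 \cdot 241222} = \left(-10\right) 143 \cdot 152 \left(- \frac{1}{381607}\right) + \frac{9}{2014270} \cdot \frac{1}{241222} = \left(-217360\right) \left(- \frac{1}{381607}\right) + \frac{9}{485886237940} = \frac{217360}{381607} + \frac{9}{485886237940} = \frac{105612232682072863}{185417589601569580}$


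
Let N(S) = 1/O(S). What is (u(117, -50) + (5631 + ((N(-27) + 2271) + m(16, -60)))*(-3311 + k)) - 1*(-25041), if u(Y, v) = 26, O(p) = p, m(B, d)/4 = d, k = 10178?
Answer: 157919300/3 ≈ 5.2640e+7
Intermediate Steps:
m(B, d) = 4*d
N(S) = 1/S
(u(117, -50) + (5631 + ((N(-27) + 2271) + m(16, -60)))*(-3311 + k)) - 1*(-25041) = (26 + (5631 + ((1/(-27) + 2271) + 4*(-60)))*(-3311 + 10178)) - 1*(-25041) = (26 + (5631 + ((-1/27 + 2271) - 240))*6867) + 25041 = (26 + (5631 + (61316/27 - 240))*6867) + 25041 = (26 + (5631 + 54836/27)*6867) + 25041 = (26 + (206873/27)*6867) + 25041 = (26 + 157844099/3) + 25041 = 157844177/3 + 25041 = 157919300/3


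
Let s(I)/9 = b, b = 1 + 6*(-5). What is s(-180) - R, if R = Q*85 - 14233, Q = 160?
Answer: 372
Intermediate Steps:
b = -29 (b = 1 - 30 = -29)
s(I) = -261 (s(I) = 9*(-29) = -261)
R = -633 (R = 160*85 - 14233 = 13600 - 14233 = -633)
s(-180) - R = -261 - 1*(-633) = -261 + 633 = 372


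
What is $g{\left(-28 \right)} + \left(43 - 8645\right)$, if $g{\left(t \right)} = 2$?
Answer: $-8600$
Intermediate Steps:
$g{\left(-28 \right)} + \left(43 - 8645\right) = 2 + \left(43 - 8645\right) = 2 - 8602 = -8600$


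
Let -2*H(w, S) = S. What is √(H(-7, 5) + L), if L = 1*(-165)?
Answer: I*√670/2 ≈ 12.942*I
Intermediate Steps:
H(w, S) = -S/2
L = -165
√(H(-7, 5) + L) = √(-½*5 - 165) = √(-5/2 - 165) = √(-335/2) = I*√670/2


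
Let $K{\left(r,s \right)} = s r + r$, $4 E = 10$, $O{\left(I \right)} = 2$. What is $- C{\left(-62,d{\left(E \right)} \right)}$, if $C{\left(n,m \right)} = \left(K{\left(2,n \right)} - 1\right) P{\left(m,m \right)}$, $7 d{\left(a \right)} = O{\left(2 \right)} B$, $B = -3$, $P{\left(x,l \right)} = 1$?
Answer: $123$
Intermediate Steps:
$E = \frac{5}{2}$ ($E = \frac{1}{4} \cdot 10 = \frac{5}{2} \approx 2.5$)
$K{\left(r,s \right)} = r + r s$ ($K{\left(r,s \right)} = r s + r = r + r s$)
$d{\left(a \right)} = - \frac{6}{7}$ ($d{\left(a \right)} = \frac{2 \left(-3\right)}{7} = \frac{1}{7} \left(-6\right) = - \frac{6}{7}$)
$C{\left(n,m \right)} = 1 + 2 n$ ($C{\left(n,m \right)} = \left(2 \left(1 + n\right) - 1\right) 1 = \left(\left(2 + 2 n\right) - 1\right) 1 = \left(1 + 2 n\right) 1 = 1 + 2 n$)
$- C{\left(-62,d{\left(E \right)} \right)} = - (1 + 2 \left(-62\right)) = - (1 - 124) = \left(-1\right) \left(-123\right) = 123$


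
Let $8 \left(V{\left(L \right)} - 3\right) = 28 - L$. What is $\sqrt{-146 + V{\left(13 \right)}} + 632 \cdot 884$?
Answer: $558688 + \frac{i \sqrt{2258}}{4} \approx 5.5869 \cdot 10^{5} + 11.88 i$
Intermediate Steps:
$V{\left(L \right)} = \frac{13}{2} - \frac{L}{8}$ ($V{\left(L \right)} = 3 + \frac{28 - L}{8} = 3 - \left(- \frac{7}{2} + \frac{L}{8}\right) = \frac{13}{2} - \frac{L}{8}$)
$\sqrt{-146 + V{\left(13 \right)}} + 632 \cdot 884 = \sqrt{-146 + \left(\frac{13}{2} - \frac{13}{8}\right)} + 632 \cdot 884 = \sqrt{-146 + \left(\frac{13}{2} - \frac{13}{8}\right)} + 558688 = \sqrt{-146 + \frac{39}{8}} + 558688 = \sqrt{- \frac{1129}{8}} + 558688 = \frac{i \sqrt{2258}}{4} + 558688 = 558688 + \frac{i \sqrt{2258}}{4}$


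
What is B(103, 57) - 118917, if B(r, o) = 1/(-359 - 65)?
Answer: -50420809/424 ≈ -1.1892e+5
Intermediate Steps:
B(r, o) = -1/424 (B(r, o) = 1/(-424) = -1/424)
B(103, 57) - 118917 = -1/424 - 118917 = -50420809/424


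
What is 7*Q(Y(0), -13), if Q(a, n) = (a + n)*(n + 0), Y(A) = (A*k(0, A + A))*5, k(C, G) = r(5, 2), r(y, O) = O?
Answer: 1183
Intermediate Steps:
k(C, G) = 2
Y(A) = 10*A (Y(A) = (A*2)*5 = (2*A)*5 = 10*A)
Q(a, n) = n*(a + n) (Q(a, n) = (a + n)*n = n*(a + n))
7*Q(Y(0), -13) = 7*(-13*(10*0 - 13)) = 7*(-13*(0 - 13)) = 7*(-13*(-13)) = 7*169 = 1183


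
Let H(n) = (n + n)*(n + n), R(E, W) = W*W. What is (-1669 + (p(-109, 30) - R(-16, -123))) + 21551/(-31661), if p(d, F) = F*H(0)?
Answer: -531863029/31661 ≈ -16799.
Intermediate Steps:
R(E, W) = W²
H(n) = 4*n² (H(n) = (2*n)*(2*n) = 4*n²)
p(d, F) = 0 (p(d, F) = F*(4*0²) = F*(4*0) = F*0 = 0)
(-1669 + (p(-109, 30) - R(-16, -123))) + 21551/(-31661) = (-1669 + (0 - 1*(-123)²)) + 21551/(-31661) = (-1669 + (0 - 1*15129)) + 21551*(-1/31661) = (-1669 + (0 - 15129)) - 21551/31661 = (-1669 - 15129) - 21551/31661 = -16798 - 21551/31661 = -531863029/31661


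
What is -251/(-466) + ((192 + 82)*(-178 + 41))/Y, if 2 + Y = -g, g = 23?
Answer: 17498983/11650 ≈ 1502.1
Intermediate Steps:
Y = -25 (Y = -2 - 1*23 = -2 - 23 = -25)
-251/(-466) + ((192 + 82)*(-178 + 41))/Y = -251/(-466) + ((192 + 82)*(-178 + 41))/(-25) = -251*(-1/466) + (274*(-137))*(-1/25) = 251/466 - 37538*(-1/25) = 251/466 + 37538/25 = 17498983/11650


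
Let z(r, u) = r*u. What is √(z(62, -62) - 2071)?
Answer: 13*I*√35 ≈ 76.909*I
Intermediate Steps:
√(z(62, -62) - 2071) = √(62*(-62) - 2071) = √(-3844 - 2071) = √(-5915) = 13*I*√35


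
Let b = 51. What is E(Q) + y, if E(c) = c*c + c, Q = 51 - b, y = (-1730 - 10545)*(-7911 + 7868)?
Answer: 527825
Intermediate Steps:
y = 527825 (y = -12275*(-43) = 527825)
Q = 0 (Q = 51 - 1*51 = 51 - 51 = 0)
E(c) = c + c² (E(c) = c² + c = c + c²)
E(Q) + y = 0*(1 + 0) + 527825 = 0*1 + 527825 = 0 + 527825 = 527825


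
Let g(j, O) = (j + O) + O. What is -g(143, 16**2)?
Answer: -655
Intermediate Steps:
g(j, O) = j + 2*O (g(j, O) = (O + j) + O = j + 2*O)
-g(143, 16**2) = -(143 + 2*16**2) = -(143 + 2*256) = -(143 + 512) = -1*655 = -655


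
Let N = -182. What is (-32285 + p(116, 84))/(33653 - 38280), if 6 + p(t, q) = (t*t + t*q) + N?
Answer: 9273/4627 ≈ 2.0041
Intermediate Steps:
p(t, q) = -188 + t**2 + q*t (p(t, q) = -6 + ((t*t + t*q) - 182) = -6 + ((t**2 + q*t) - 182) = -6 + (-182 + t**2 + q*t) = -188 + t**2 + q*t)
(-32285 + p(116, 84))/(33653 - 38280) = (-32285 + (-188 + 116**2 + 84*116))/(33653 - 38280) = (-32285 + (-188 + 13456 + 9744))/(-4627) = (-32285 + 23012)*(-1/4627) = -9273*(-1/4627) = 9273/4627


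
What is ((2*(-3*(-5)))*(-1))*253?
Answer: -7590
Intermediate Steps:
((2*(-3*(-5)))*(-1))*253 = ((2*15)*(-1))*253 = (30*(-1))*253 = -30*253 = -7590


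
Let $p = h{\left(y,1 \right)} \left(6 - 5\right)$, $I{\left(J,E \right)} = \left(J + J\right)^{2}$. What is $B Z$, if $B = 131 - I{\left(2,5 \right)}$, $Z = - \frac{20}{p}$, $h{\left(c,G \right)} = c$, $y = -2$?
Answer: $1150$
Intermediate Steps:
$I{\left(J,E \right)} = 4 J^{2}$ ($I{\left(J,E \right)} = \left(2 J\right)^{2} = 4 J^{2}$)
$p = -2$ ($p = - 2 \left(6 - 5\right) = \left(-2\right) 1 = -2$)
$Z = 10$ ($Z = - \frac{20}{-2} = \left(-20\right) \left(- \frac{1}{2}\right) = 10$)
$B = 115$ ($B = 131 - 4 \cdot 2^{2} = 131 - 4 \cdot 4 = 131 - 16 = 115$)
$B Z = 115 \cdot 10 = 1150$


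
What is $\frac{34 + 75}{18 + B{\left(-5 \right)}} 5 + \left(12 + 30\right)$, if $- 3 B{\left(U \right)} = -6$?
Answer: $\frac{277}{4} \approx 69.25$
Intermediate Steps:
$B{\left(U \right)} = 2$ ($B{\left(U \right)} = \left(- \frac{1}{3}\right) \left(-6\right) = 2$)
$\frac{34 + 75}{18 + B{\left(-5 \right)}} 5 + \left(12 + 30\right) = \frac{34 + 75}{18 + 2} \cdot 5 + \left(12 + 30\right) = \frac{109}{20} \cdot 5 + 42 = \frac{109}{4} + 42 = \frac{277}{4}$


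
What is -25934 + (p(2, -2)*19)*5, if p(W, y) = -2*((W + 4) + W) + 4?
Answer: -27074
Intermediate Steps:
p(W, y) = -4 - 4*W (p(W, y) = -2*((4 + W) + W) + 4 = -2*(4 + 2*W) + 4 = (-8 - 4*W) + 4 = -4 - 4*W)
-25934 + (p(2, -2)*19)*5 = -25934 + ((-4 - 4*2)*19)*5 = -25934 + ((-4 - 8)*19)*5 = -25934 - 12*19*5 = -25934 - 228*5 = -25934 - 1140 = -27074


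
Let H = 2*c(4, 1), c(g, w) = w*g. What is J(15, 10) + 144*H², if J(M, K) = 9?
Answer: 9225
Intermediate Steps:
c(g, w) = g*w
H = 8 (H = 2*(4*1) = 2*4 = 8)
J(15, 10) + 144*H² = 9 + 144*8² = 9 + 144*64 = 9 + 9216 = 9225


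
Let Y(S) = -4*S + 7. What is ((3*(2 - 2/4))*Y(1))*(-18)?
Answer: -243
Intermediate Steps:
Y(S) = 7 - 4*S
((3*(2 - 2/4))*Y(1))*(-18) = ((3*(2 - 2/4))*(7 - 4*1))*(-18) = ((3*(2 - 2*¼))*(7 - 4))*(-18) = ((3*(2 - ½))*3)*(-18) = ((3*(3/2))*3)*(-18) = ((9/2)*3)*(-18) = (27/2)*(-18) = -243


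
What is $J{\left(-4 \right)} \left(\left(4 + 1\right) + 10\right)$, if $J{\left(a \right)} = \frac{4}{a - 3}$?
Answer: $- \frac{60}{7} \approx -8.5714$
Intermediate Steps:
$J{\left(a \right)} = \frac{4}{-3 + a}$
$J{\left(-4 \right)} \left(\left(4 + 1\right) + 10\right) = \frac{4}{-3 - 4} \left(\left(4 + 1\right) + 10\right) = \frac{4}{-7} \left(5 + 10\right) = 4 \left(- \frac{1}{7}\right) 15 = \left(- \frac{4}{7}\right) 15 = - \frac{60}{7}$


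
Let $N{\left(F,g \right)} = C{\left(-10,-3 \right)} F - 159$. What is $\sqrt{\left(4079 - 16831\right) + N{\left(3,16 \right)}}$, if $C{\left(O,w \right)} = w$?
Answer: $2 i \sqrt{3230} \approx 113.67 i$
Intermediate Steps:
$N{\left(F,g \right)} = -159 - 3 F$ ($N{\left(F,g \right)} = - 3 F - 159 = -159 - 3 F$)
$\sqrt{\left(4079 - 16831\right) + N{\left(3,16 \right)}} = \sqrt{\left(4079 - 16831\right) - 168} = \sqrt{-12752 - 168} = \sqrt{-12920} = 2 i \sqrt{3230}$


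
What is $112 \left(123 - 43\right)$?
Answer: $8960$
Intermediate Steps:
$112 \left(123 - 43\right) = 112 \cdot 80 = 8960$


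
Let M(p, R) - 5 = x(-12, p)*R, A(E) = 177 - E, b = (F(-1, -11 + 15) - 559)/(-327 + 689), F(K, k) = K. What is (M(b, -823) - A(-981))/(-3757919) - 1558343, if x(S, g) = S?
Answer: -532375161540/341629 ≈ -1.5583e+6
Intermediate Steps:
b = -280/181 (b = (-1 - 559)/(-327 + 689) = -560/362 = -560*1/362 = -280/181 ≈ -1.5470)
M(p, R) = 5 - 12*R
(M(b, -823) - A(-981))/(-3757919) - 1558343 = ((5 - 12*(-823)) - (177 - 1*(-981)))/(-3757919) - 1558343 = ((5 + 9876) - (177 + 981))*(-1/3757919) - 1558343 = (9881 - 1*1158)*(-1/3757919) - 1558343 = (9881 - 1158)*(-1/3757919) - 1558343 = 8723*(-1/3757919) - 1558343 = -793/341629 - 1558343 = -532375161540/341629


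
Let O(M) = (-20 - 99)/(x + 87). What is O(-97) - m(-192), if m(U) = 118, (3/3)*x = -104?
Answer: -111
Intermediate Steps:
x = -104
O(M) = 7 (O(M) = (-20 - 99)/(-104 + 87) = -119/(-17) = -119*(-1/17) = 7)
O(-97) - m(-192) = 7 - 1*118 = 7 - 118 = -111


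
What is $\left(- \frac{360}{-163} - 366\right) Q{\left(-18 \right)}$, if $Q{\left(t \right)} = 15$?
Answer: $- \frac{889470}{163} \approx -5456.9$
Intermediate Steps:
$\left(- \frac{360}{-163} - 366\right) Q{\left(-18 \right)} = \left(- \frac{360}{-163} - 366\right) 15 = \left(\left(-360\right) \left(- \frac{1}{163}\right) - 366\right) 15 = \left(\frac{360}{163} - 366\right) 15 = \left(- \frac{59298}{163}\right) 15 = - \frac{889470}{163}$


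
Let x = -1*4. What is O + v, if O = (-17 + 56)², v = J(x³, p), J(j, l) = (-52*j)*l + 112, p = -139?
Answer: -460959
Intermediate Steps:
x = -4
J(j, l) = 112 - 52*j*l (J(j, l) = -52*j*l + 112 = 112 - 52*j*l)
v = -462480 (v = 112 - 52*(-4)³*(-139) = 112 - 52*(-64)*(-139) = 112 - 462592 = -462480)
O = 1521 (O = 39² = 1521)
O + v = 1521 - 462480 = -460959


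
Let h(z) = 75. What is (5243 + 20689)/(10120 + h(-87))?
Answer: 25932/10195 ≈ 2.5436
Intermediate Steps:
(5243 + 20689)/(10120 + h(-87)) = (5243 + 20689)/(10120 + 75) = 25932/10195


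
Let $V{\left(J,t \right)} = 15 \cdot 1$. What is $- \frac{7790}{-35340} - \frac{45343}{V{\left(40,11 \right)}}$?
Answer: $- \frac{2811061}{930} \approx -3022.6$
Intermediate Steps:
$V{\left(J,t \right)} = 15$
$- \frac{7790}{-35340} - \frac{45343}{V{\left(40,11 \right)}} = - \frac{7790}{-35340} - \frac{45343}{15} = \left(-7790\right) \left(- \frac{1}{35340}\right) - \frac{45343}{15} = \frac{41}{186} - \frac{45343}{15} = - \frac{2811061}{930}$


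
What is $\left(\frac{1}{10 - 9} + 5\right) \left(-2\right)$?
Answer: $-12$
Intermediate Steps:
$\left(\frac{1}{10 - 9} + 5\right) \left(-2\right) = \left(1^{-1} + 5\right) \left(-2\right) = \left(1 + 5\right) \left(-2\right) = 6 \left(-2\right) = -12$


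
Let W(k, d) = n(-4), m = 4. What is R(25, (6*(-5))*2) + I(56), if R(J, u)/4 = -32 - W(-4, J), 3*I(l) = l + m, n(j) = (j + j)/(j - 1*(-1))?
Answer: -356/3 ≈ -118.67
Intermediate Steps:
n(j) = 2*j/(1 + j) (n(j) = (2*j)/(j + 1) = (2*j)/(1 + j) = 2*j/(1 + j))
I(l) = 4/3 + l/3 (I(l) = (l + 4)/3 = (4 + l)/3 = 4/3 + l/3)
W(k, d) = 8/3 (W(k, d) = 2*(-4)/(1 - 4) = 2*(-4)/(-3) = 2*(-4)*(-⅓) = 8/3)
R(J, u) = -416/3 (R(J, u) = 4*(-32 - 1*8/3) = 4*(-32 - 8/3) = 4*(-104/3) = -416/3)
R(25, (6*(-5))*2) + I(56) = -416/3 + (4/3 + (⅓)*56) = -416/3 + (4/3 + 56/3) = -416/3 + 20 = -356/3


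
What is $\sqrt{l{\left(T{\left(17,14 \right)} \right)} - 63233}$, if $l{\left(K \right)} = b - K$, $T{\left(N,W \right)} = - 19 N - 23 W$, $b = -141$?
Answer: $i \sqrt{62729} \approx 250.46 i$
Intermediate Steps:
$T{\left(N,W \right)} = - 23 W - 19 N$
$l{\left(K \right)} = -141 - K$
$\sqrt{l{\left(T{\left(17,14 \right)} \right)} - 63233} = \sqrt{\left(-141 - \left(\left(-23\right) 14 - 323\right)\right) - 63233} = \sqrt{\left(-141 - \left(-322 - 323\right)\right) - 63233} = \sqrt{\left(-141 - -645\right) - 63233} = \sqrt{\left(-141 + 645\right) - 63233} = \sqrt{504 - 63233} = \sqrt{-62729} = i \sqrt{62729}$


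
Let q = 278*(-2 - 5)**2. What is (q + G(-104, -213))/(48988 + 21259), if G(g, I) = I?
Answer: 13409/70247 ≈ 0.19088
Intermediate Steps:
q = 13622 (q = 278*(-7)**2 = 278*49 = 13622)
(q + G(-104, -213))/(48988 + 21259) = (13622 - 213)/(48988 + 21259) = 13409/70247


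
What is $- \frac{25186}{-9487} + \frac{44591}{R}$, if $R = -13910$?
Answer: $- \frac{72697557}{131964170} \approx -0.55089$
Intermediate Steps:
$- \frac{25186}{-9487} + \frac{44591}{R} = - \frac{25186}{-9487} + \frac{44591}{-13910} = \left(-25186\right) \left(- \frac{1}{9487}\right) + 44591 \left(- \frac{1}{13910}\right) = \frac{25186}{9487} - \frac{44591}{13910} = - \frac{72697557}{131964170}$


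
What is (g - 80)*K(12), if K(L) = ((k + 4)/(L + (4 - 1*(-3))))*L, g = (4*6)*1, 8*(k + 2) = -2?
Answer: -1176/19 ≈ -61.895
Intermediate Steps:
k = -9/4 (k = -2 + (⅛)*(-2) = -2 - ¼ = -9/4 ≈ -2.2500)
g = 24 (g = 24*1 = 24)
K(L) = 7*L/(4*(7 + L)) (K(L) = ((-9/4 + 4)/(L + (4 - 1*(-3))))*L = (7/(4*(L + (4 + 3))))*L = (7/(4*(L + 7)))*L = (7/(4*(7 + L)))*L = 7*L/(4*(7 + L)))
(g - 80)*K(12) = (24 - 80)*((7/4)*12/(7 + 12)) = -98*12/19 = -56*21/19 = -1176/19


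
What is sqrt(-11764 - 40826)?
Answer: I*sqrt(52590) ≈ 229.33*I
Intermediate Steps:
sqrt(-11764 - 40826) = sqrt(-52590) = I*sqrt(52590)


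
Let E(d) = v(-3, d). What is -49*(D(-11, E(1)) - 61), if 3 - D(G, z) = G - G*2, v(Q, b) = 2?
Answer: 3381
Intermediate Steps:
E(d) = 2
D(G, z) = 3 + G (D(G, z) = 3 - (G - G*2) = 3 - (G - 2*G) = 3 - (-1)*G = 3 + G)
-49*(D(-11, E(1)) - 61) = -49*((3 - 11) - 61) = -49*(-8 - 61) = -49*(-69) = 3381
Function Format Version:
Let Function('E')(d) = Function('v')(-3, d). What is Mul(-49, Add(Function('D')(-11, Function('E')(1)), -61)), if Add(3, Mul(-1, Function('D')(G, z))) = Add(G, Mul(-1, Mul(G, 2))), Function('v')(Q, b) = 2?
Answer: 3381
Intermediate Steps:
Function('E')(d) = 2
Function('D')(G, z) = Add(3, G) (Function('D')(G, z) = Add(3, Mul(-1, Add(G, Mul(-1, Mul(G, 2))))) = Add(3, Mul(-1, Add(G, Mul(-1, Mul(2, G))))) = Add(3, Mul(-1, Add(G, Mul(-2, G)))) = Add(3, Mul(-1, Mul(-1, G))) = Add(3, G))
Mul(-49, Add(Function('D')(-11, Function('E')(1)), -61)) = Mul(-49, Add(Add(3, -11), -61)) = Mul(-49, Add(-8, -61)) = Mul(-49, -69) = 3381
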